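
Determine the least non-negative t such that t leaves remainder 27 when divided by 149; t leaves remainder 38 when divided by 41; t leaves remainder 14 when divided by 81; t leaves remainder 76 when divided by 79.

9389858

Combine the congruences pairwise.
From t ≡ 27 (mod 149) write t = 27 + 149s. Substituting into t ≡ 38 (mod 41) gives 149s ≡ 11 (mod 41), and since 26⁻¹ ≡ 30 (mod 41), s ≡ 2. Hence t ≡ 27 + 149·2 = 325 (mod 6109).
From t ≡ 325 (mod 6109) write t = 325 + 6109s. Substituting into t ≡ 14 (mod 81) gives 6109s ≡ 13 (mod 81), and since 34⁻¹ ≡ 31 (mod 81), s ≡ 79. Hence t ≡ 325 + 6109·79 = 482936 (mod 494829).
From t ≡ 482936 (mod 494829) write t = 482936 + 494829s. Substituting into t ≡ 76 (mod 79) gives 494829s ≡ 67 (mod 79), and since 52⁻¹ ≡ 38 (mod 79), s ≡ 18. Hence t ≡ 482936 + 494829·18 = 9389858 (mod 39091491).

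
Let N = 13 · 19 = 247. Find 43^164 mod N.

120

Mod 13: 43 ≡ 4; by Fermat, exponent reduces to 164 mod 12 = 8; 4^8 ≡ 3 (mod 13).
Mod 19: 43 ≡ 5; by Fermat, exponent reduces to 164 mod 18 = 2; 5^2 ≡ 6 (mod 19).
Combine by CRT: x ≡ 3 (mod 13), x ≡ 6 (mod 19) ⇒ x ≡ 120 (mod 247).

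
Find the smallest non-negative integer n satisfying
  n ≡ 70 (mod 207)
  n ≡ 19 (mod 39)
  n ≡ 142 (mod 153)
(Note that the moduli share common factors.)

gcd(207, 39) = 3 and 3 | (19 − 70), so the pair is consistent; merging gives n ≡ 2554 (mod 2691), where 2691 = lcm(207, 39).
gcd(2691, 153) = 9 and 9 | (142 − 2554), so the pair is consistent; merging gives n ≡ 40228 (mod 45747), where 45747 = lcm(2691, 153).
The solution is unique modulo lcm(207, 39, 153) = 45747.

40228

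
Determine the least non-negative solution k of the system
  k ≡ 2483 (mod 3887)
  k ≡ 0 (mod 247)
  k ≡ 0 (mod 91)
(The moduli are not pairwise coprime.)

gcd(3887, 247) = 13 and 13 | (0 − 2483), so the pair is consistent; merging gives k ≡ 18031 (mod 73853), where 73853 = lcm(3887, 247).
gcd(73853, 91) = 13 and 13 | (0 − 18031), so the pair is consistent; merging gives k ≡ 387296 (mod 516971), where 516971 = lcm(73853, 91).
The solution is unique modulo lcm(3887, 247, 91) = 516971.

387296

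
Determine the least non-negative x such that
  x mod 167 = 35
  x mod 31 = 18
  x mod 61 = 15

Combine the congruences pairwise.
From x ≡ 35 (mod 167) write x = 35 + 167t. Substituting into x ≡ 18 (mod 31) gives 167t ≡ 14 (mod 31), and since 12⁻¹ ≡ 13 (mod 31), t ≡ 27. Hence x ≡ 35 + 167·27 = 4544 (mod 5177).
From x ≡ 4544 (mod 5177) write x = 4544 + 5177t. Substituting into x ≡ 15 (mod 61) gives 5177t ≡ 46 (mod 61), and since 53⁻¹ ≡ 38 (mod 61), t ≡ 40. Hence x ≡ 4544 + 5177·40 = 211624 (mod 315797).

211624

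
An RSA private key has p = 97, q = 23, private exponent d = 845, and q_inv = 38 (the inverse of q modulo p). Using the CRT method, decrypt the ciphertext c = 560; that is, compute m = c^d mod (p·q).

d_p = d mod (p−1) = 845 mod 96 = 77; d_q = d mod (q−1) = 9.
m₁ = c^(d_p) mod p: c ≡ 75 (mod 97), and 75^77 mod 97 = 75.
m₂ = c^(d_q) mod q: c ≡ 8 (mod 23), and 8^9 mod 23 = 9.
h = q_inv·(m₁ − m₂) mod p = 38·(75 − 9) mod 97 = 83.
m = m₂ + h·q = 9 + 83·23 = 1918.

1918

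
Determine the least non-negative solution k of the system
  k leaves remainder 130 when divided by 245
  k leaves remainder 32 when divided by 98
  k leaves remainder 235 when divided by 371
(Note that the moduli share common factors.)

gcd(245, 98) = 49 and 49 | (32 − 130), so the pair is consistent; merging gives k ≡ 130 (mod 490), where 490 = lcm(245, 98).
gcd(490, 371) = 7 and 7 | (235 − 130), so the pair is consistent; merging gives k ≡ 2090 (mod 25970), where 25970 = lcm(490, 371).
The solution is unique modulo lcm(245, 98, 371) = 25970.

2090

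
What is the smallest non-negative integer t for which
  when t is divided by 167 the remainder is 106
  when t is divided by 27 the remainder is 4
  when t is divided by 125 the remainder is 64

480064

From t ≡ 106 (mod 167) write t = 106 + 167s. Substituting into t ≡ 4 (mod 27) gives 167s ≡ 6 (mod 27), and since 5⁻¹ ≡ 11 (mod 27), s ≡ 12. Hence t ≡ 106 + 167·12 = 2110 (mod 4509).
From t ≡ 2110 (mod 4509) write t = 2110 + 4509s. Substituting into t ≡ 64 (mod 125) gives 4509s ≡ 79 (mod 125), and since 9⁻¹ ≡ 14 (mod 125), s ≡ 106. Hence t ≡ 2110 + 4509·106 = 480064 (mod 563625).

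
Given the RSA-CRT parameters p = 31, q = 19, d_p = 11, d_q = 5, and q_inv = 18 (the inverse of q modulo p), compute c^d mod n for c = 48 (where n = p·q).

22

m₁ = c^(d_p) mod p: c ≡ 17 (mod 31), and 17^11 mod 31 = 22.
m₂ = c^(d_q) mod q: c ≡ 10 (mod 19), and 10^5 mod 19 = 3.
h = q_inv·(m₁ − m₂) mod p = 18·(22 − 3) mod 31 = 1.
m = m₂ + h·q = 3 + 1·19 = 22.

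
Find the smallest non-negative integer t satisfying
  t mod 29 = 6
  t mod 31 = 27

From t ≡ 6 (mod 29) write t = 6 + 29s. Substituting into t ≡ 27 (mod 31) gives 29s ≡ 21 (mod 31), and since 29⁻¹ ≡ 15 (mod 31), s ≡ 5. Hence t ≡ 6 + 29·5 = 151 (mod 899).

151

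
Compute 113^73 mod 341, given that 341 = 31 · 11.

Mod 31: 113 ≡ 20; by Fermat, exponent reduces to 73 mod 30 = 13; 20^13 ≡ 10 (mod 31).
Mod 11: 113 ≡ 3; by Fermat, exponent reduces to 73 mod 10 = 3; 3^3 ≡ 5 (mod 11).
Combine by CRT: x ≡ 10 (mod 31), x ≡ 5 (mod 11) ⇒ x ≡ 258 (mod 341).

258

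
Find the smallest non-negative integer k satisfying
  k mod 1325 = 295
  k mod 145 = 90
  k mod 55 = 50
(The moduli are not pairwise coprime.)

Combine the congruences pairwise.
gcd(1325, 145) = 5 and 5 | (90 − 295), so the pair is consistent; merging gives k ≡ 34745 (mod 38425), where 38425 = lcm(1325, 145).
gcd(38425, 55) = 5 and 5 | (50 − 34745), so the pair is consistent; merging gives k ≡ 226870 (mod 422675), where 422675 = lcm(38425, 55).
The solution is unique modulo lcm(1325, 145, 55) = 422675.

226870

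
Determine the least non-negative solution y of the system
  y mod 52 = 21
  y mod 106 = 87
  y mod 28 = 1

gcd(52, 106) = 2 and 2 | (87 − 21), so the pair is consistent; merging gives y ≡ 2101 (mod 2756), where 2756 = lcm(52, 106).
gcd(2756, 28) = 4 and 4 | (1 − 2101), so the pair is consistent; merging gives y ≡ 2101 (mod 19292), where 19292 = lcm(2756, 28).
The solution is unique modulo lcm(52, 106, 28) = 19292.

2101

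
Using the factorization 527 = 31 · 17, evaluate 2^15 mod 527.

94

Mod 31: 2 ≡ 2; 2^15 ≡ 1 (mod 31).
Mod 17: 2 ≡ 2; 2^15 ≡ 9 (mod 17).
Combine by CRT: x ≡ 1 (mod 31), x ≡ 9 (mod 17) ⇒ x ≡ 94 (mod 527).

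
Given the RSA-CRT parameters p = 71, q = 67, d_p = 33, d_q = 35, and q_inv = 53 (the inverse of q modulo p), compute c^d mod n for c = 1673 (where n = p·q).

m₁ = c^(d_p) mod p: c ≡ 40 (mod 71), and 40^33 mod 71 = 43.
m₂ = c^(d_q) mod q: c ≡ 65 (mod 67), and 65^35 mod 67 = 4.
h = q_inv·(m₁ − m₂) mod p = 53·(43 − 4) mod 71 = 8.
m = m₂ + h·q = 4 + 8·67 = 540.

540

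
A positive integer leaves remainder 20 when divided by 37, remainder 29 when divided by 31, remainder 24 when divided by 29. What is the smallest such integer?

32765

The moduli are pairwise coprime; N = 37·31·29 = 33263.
N/37 = 899; 899 ≡ 11 (mod 37); 11·27 ≡ 1, so inverse 27.
N/31 = 1073; 1073 ≡ 19 (mod 31); 19·18 ≡ 1, so inverse 18.
N/29 = 1147; 1147 ≡ 16 (mod 29); 16·20 ≡ 1, so inverse 20.
a ≡ 20·899·27 + 29·1073·18 + 24·1147·20 = 1596126.
1596126 mod 33263 = 32765.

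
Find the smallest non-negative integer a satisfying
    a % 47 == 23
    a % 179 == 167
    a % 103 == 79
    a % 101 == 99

69763627

Combine the congruences pairwise.
From a ≡ 23 (mod 47) write a = 23 + 47t. Substituting into a ≡ 167 (mod 179) gives 47t ≡ 144 (mod 179), and since 47⁻¹ ≡ 80 (mod 179), t ≡ 64. Hence a ≡ 23 + 47·64 = 3031 (mod 8413).
From a ≡ 3031 (mod 8413) write a = 3031 + 8413t. Substituting into a ≡ 79 (mod 103) gives 8413t ≡ 35 (mod 103), and since 70⁻¹ ≡ 78 (mod 103), t ≡ 52. Hence a ≡ 3031 + 8413·52 = 440507 (mod 866539).
From a ≡ 440507 (mod 866539) write a = 440507 + 866539t. Substituting into a ≡ 99 (mod 101) gives 866539t ≡ 53 (mod 101), and since 60⁻¹ ≡ 32 (mod 101), t ≡ 80. Hence a ≡ 440507 + 866539·80 = 69763627 (mod 87520439).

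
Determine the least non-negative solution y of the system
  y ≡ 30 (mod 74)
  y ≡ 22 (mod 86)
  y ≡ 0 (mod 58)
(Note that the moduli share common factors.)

39324

Combine the congruences pairwise.
gcd(74, 86) = 2 and 2 | (22 − 30), so the pair is consistent; merging gives y ≡ 1140 (mod 3182), where 3182 = lcm(74, 86).
gcd(3182, 58) = 2 and 2 | (0 − 1140), so the pair is consistent; merging gives y ≡ 39324 (mod 92278), where 92278 = lcm(3182, 58).
The solution is unique modulo lcm(74, 86, 58) = 92278.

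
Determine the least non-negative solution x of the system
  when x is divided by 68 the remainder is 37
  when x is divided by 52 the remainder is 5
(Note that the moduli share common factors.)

785

Combine the congruences pairwise.
gcd(68, 52) = 4 and 4 | (5 − 37), so the pair is consistent; merging gives x ≡ 785 (mod 884), where 884 = lcm(68, 52).
The solution is unique modulo lcm(68, 52) = 884.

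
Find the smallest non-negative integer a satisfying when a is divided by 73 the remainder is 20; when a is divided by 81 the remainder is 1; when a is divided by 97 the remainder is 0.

447364

The moduli are pairwise coprime; N = 73·81·97 = 573561.
N/73 = 7857; 7857 ≡ 46 (mod 73); 46·27 ≡ 1, so inverse 27.
N/81 = 7081; 7081 ≡ 34 (mod 81); 34·31 ≡ 1, so inverse 31.
N/97 = 5913; 5913 ≡ 93 (mod 97); 93·24 ≡ 1, so inverse 24.
a ≡ 20·7857·27 + 1·7081·31 + 0·5913·24 = 4462291.
4462291 mod 573561 = 447364.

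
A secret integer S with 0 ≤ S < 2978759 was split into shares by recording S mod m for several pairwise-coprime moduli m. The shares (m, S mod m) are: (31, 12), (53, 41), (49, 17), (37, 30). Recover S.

The moduli are pairwise coprime; N = 31·53·49·37 = 2978759.
N/31 = 96089; 96089 ≡ 20 (mod 31); 20·14 ≡ 1, so inverse 14.
N/53 = 56203; 56203 ≡ 23 (mod 53); 23·30 ≡ 1, so inverse 30.
N/49 = 60791; 60791 ≡ 31 (mod 49); 31·19 ≡ 1, so inverse 19.
N/37 = 80507; 80507 ≡ 32 (mod 37); 32·22 ≡ 1, so inverse 22.
S ≡ 12·96089·14 + 41·56203·30 + 17·60791·19 + 30·80507·22 = 158042755.
158042755 mod 2978759 = 168528.

168528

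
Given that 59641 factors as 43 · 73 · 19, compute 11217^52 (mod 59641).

41845

Mod 43: 11217 ≡ 37; by Fermat, exponent reduces to 52 mod 42 = 10; 37^10 ≡ 6 (mod 43).
Mod 73: 11217 ≡ 48; 48^52 ≡ 16 (mod 73).
Mod 19: 11217 ≡ 7; by Fermat, exponent reduces to 52 mod 18 = 16; 7^16 ≡ 7 (mod 19).
Combine by CRT: x ≡ 6 (mod 43), x ≡ 16 (mod 73), x ≡ 7 (mod 19) ⇒ x ≡ 41845 (mod 59641).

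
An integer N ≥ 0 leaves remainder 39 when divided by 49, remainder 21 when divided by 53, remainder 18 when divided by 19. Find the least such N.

43110

From N ≡ 39 (mod 49) write N = 39 + 49t. Substituting into N ≡ 21 (mod 53) gives 49t ≡ 35 (mod 53), and since 49⁻¹ ≡ 13 (mod 53), t ≡ 31. Hence N ≡ 39 + 49·31 = 1558 (mod 2597).
From N ≡ 1558 (mod 2597) write N = 1558 + 2597t. Substituting into N ≡ 18 (mod 19) gives 2597t ≡ 18 (mod 19), and since 13⁻¹ ≡ 3 (mod 19), t ≡ 16. Hence N ≡ 1558 + 2597·16 = 43110 (mod 49343).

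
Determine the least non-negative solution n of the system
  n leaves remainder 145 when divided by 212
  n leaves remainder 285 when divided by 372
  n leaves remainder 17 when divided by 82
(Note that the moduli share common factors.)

Combine the congruences pairwise.
gcd(212, 372) = 4 and 4 | (285 − 145), so the pair is consistent; merging gives n ≡ 7353 (mod 19716), where 19716 = lcm(212, 372).
gcd(19716, 82) = 2 and 2 | (17 − 7353), so the pair is consistent; merging gives n ≡ 480537 (mod 808356), where 808356 = lcm(19716, 82).
The solution is unique modulo lcm(212, 372, 82) = 808356.

480537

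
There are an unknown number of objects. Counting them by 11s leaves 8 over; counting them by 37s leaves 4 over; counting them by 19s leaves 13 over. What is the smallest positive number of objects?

From N ≡ 8 (mod 11) write N = 8 + 11t. Substituting into N ≡ 4 (mod 37) gives 11t ≡ 33 (mod 37), and since 11⁻¹ ≡ 27 (mod 37), t ≡ 3. Hence N ≡ 8 + 11·3 = 41 (mod 407).
From N ≡ 41 (mod 407) write N = 41 + 407t. Substituting into N ≡ 13 (mod 19) gives 407t ≡ 10 (mod 19), and since 8⁻¹ ≡ 12 (mod 19), t ≡ 6. Hence N ≡ 41 + 407·6 = 2483 (mod 7733).

2483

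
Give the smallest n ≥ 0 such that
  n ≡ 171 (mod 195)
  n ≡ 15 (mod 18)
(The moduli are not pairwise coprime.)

951

gcd(195, 18) = 3 and 3 | (15 − 171), so the pair is consistent; merging gives n ≡ 951 (mod 1170), where 1170 = lcm(195, 18).
The solution is unique modulo lcm(195, 18) = 1170.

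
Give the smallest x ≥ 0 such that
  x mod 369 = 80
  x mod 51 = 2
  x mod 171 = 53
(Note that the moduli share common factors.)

gcd(369, 51) = 3 and 3 | (2 − 80), so the pair is consistent; merging gives x ≡ 818 (mod 6273), where 6273 = lcm(369, 51).
gcd(6273, 171) = 9 and 9 | (53 − 818), so the pair is consistent; merging gives x ≡ 69821 (mod 119187), where 119187 = lcm(6273, 171).
The solution is unique modulo lcm(369, 51, 171) = 119187.

69821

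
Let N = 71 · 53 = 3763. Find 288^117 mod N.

Mod 71: 288 ≡ 4; by Fermat, exponent reduces to 117 mod 70 = 47; 4^47 ≡ 58 (mod 71).
Mod 53: 288 ≡ 23; by Fermat, exponent reduces to 117 mod 52 = 13; 23^13 ≡ 23 (mod 53).
Combine by CRT: x ≡ 58 (mod 71), x ≡ 23 (mod 53) ⇒ x ≡ 129 (mod 3763).

129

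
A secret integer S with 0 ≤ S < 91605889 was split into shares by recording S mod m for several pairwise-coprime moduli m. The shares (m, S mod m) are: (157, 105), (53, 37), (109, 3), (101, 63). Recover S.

The moduli are pairwise coprime; N = 157·53·109·101 = 91605889.
N/157 = 583477; 583477 ≡ 65 (mod 157); 65·29 ≡ 1, so inverse 29.
N/53 = 1728413; 1728413 ≡ 30 (mod 53); 30·23 ≡ 1, so inverse 23.
N/109 = 840421; 840421 ≡ 31 (mod 109); 31·102 ≡ 1, so inverse 102.
N/101 = 906989; 906989 ≡ 9 (mod 101); 9·45 ≡ 1, so inverse 45.
S ≡ 105·583477·29 + 37·1728413·23 + 3·840421·102 + 63·906989·45 = 6076049569.
6076049569 mod 91605889 = 30060895.

30060895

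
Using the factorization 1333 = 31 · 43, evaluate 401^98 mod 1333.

1124

Mod 31: 401 ≡ 29; by Fermat, exponent reduces to 98 mod 30 = 8; 29^8 ≡ 8 (mod 31).
Mod 43: 401 ≡ 14; by Fermat, exponent reduces to 98 mod 42 = 14; 14^14 ≡ 6 (mod 43).
Combine by CRT: x ≡ 8 (mod 31), x ≡ 6 (mod 43) ⇒ x ≡ 1124 (mod 1333).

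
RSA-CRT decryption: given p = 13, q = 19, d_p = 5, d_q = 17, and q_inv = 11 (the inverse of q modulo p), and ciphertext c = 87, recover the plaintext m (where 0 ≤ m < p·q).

159

m₁ = c^(d_p) mod p: c ≡ 9 (mod 13), and 9^5 mod 13 = 3.
m₂ = c^(d_q) mod q: c ≡ 11 (mod 19), and 11^17 mod 19 = 7.
h = q_inv·(m₁ − m₂) mod p = 11·(3 − 7) mod 13 = 8.
m = m₂ + h·q = 7 + 8·19 = 159.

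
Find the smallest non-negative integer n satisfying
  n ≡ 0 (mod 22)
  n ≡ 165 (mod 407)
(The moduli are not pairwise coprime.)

572

gcd(22, 407) = 11 and 11 | (165 − 0), so the pair is consistent; merging gives n ≡ 572 (mod 814), where 814 = lcm(22, 407).
The solution is unique modulo lcm(22, 407) = 814.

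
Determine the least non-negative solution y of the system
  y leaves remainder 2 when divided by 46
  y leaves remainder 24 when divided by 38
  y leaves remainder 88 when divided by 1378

59342

gcd(46, 38) = 2 and 2 | (24 − 2), so the pair is consistent; merging gives y ≡ 784 (mod 874), where 874 = lcm(46, 38).
gcd(874, 1378) = 2 and 2 | (88 − 784), so the pair is consistent; merging gives y ≡ 59342 (mod 602186), where 602186 = lcm(874, 1378).
The solution is unique modulo lcm(46, 38, 1378) = 602186.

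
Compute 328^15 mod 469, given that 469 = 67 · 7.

62

Mod 67: 328 ≡ 60; 60^15 ≡ 62 (mod 67).
Mod 7: 328 ≡ 6; by Fermat, exponent reduces to 15 mod 6 = 3; 6^3 ≡ 6 (mod 7).
Combine by CRT: x ≡ 62 (mod 67), x ≡ 6 (mod 7) ⇒ x ≡ 62 (mod 469).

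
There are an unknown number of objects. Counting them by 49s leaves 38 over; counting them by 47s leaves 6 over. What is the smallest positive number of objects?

1557

From N ≡ 38 (mod 49) write N = 38 + 49t. Substituting into N ≡ 6 (mod 47) gives 49t ≡ 15 (mod 47), and since 2⁻¹ ≡ 24 (mod 47), t ≡ 31. Hence N ≡ 38 + 49·31 = 1557 (mod 2303).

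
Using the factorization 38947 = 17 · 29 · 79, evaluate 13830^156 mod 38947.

Mod 17: 13830 ≡ 9; by Fermat, exponent reduces to 156 mod 16 = 12; 9^12 ≡ 16 (mod 17).
Mod 29: 13830 ≡ 26; by Fermat, exponent reduces to 156 mod 28 = 16; 26^16 ≡ 20 (mod 29).
Mod 79: 13830 ≡ 5; since 78 | 156, by Fermat 5^156 ≡ 1 (mod 79).
Combine by CRT: x ≡ 16 (mod 17), x ≡ 20 (mod 29), x ≡ 1 (mod 79) ⇒ x ≡ 1818 (mod 38947).

1818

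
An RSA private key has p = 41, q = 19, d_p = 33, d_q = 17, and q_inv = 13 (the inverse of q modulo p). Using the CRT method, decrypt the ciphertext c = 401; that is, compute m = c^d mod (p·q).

770

m₁ = c^(d_p) mod p: c ≡ 32 (mod 41), and 32^33 mod 41 = 32.
m₂ = c^(d_q) mod q: c ≡ 2 (mod 19), and 2^17 mod 19 = 10.
h = q_inv·(m₁ − m₂) mod p = 13·(32 − 10) mod 41 = 40.
m = m₂ + h·q = 10 + 40·19 = 770.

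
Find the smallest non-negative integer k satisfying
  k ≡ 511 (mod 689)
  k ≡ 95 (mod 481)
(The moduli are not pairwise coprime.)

24626

gcd(689, 481) = 13 and 13 | (95 − 511), so the pair is consistent; merging gives k ≡ 24626 (mod 25493), where 25493 = lcm(689, 481).
The solution is unique modulo lcm(689, 481) = 25493.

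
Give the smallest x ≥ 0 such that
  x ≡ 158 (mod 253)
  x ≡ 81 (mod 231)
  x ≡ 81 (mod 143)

39120

gcd(253, 231) = 11 and 11 | (81 − 158), so the pair is consistent; merging gives x ≡ 1929 (mod 5313), where 5313 = lcm(253, 231).
gcd(5313, 143) = 11 and 11 | (81 − 1929), so the pair is consistent; merging gives x ≡ 39120 (mod 69069), where 69069 = lcm(5313, 143).
The solution is unique modulo lcm(253, 231, 143) = 69069.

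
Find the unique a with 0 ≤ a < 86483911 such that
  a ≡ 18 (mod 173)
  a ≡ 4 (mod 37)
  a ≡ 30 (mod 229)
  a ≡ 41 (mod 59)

64918095

Combine the congruences pairwise.
From a ≡ 18 (mod 173) write a = 18 + 173t. Substituting into a ≡ 4 (mod 37) gives 173t ≡ 23 (mod 37), and since 25⁻¹ ≡ 3 (mod 37), t ≡ 32. Hence a ≡ 18 + 173·32 = 5554 (mod 6401).
From a ≡ 5554 (mod 6401) write a = 5554 + 6401t. Substituting into a ≡ 30 (mod 229) gives 6401t ≡ 201 (mod 229), and since 218⁻¹ ≡ 104 (mod 229), t ≡ 65. Hence a ≡ 5554 + 6401·65 = 421619 (mod 1465829).
From a ≡ 421619 (mod 1465829) write a = 421619 + 1465829t. Substituting into a ≡ 41 (mod 59) gives 1465829t ≡ 36 (mod 59), and since 33⁻¹ ≡ 34 (mod 59), t ≡ 44. Hence a ≡ 421619 + 1465829·44 = 64918095 (mod 86483911).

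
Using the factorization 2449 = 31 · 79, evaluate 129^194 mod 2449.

1234

Mod 31: 129 ≡ 5; by Fermat, exponent reduces to 194 mod 30 = 14; 5^14 ≡ 25 (mod 31).
Mod 79: 129 ≡ 50; by Fermat, exponent reduces to 194 mod 78 = 38; 50^38 ≡ 49 (mod 79).
Combine by CRT: x ≡ 25 (mod 31), x ≡ 49 (mod 79) ⇒ x ≡ 1234 (mod 2449).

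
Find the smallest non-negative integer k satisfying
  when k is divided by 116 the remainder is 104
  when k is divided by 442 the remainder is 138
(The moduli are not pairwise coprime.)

Combine the congruences pairwise.
gcd(116, 442) = 2 and 2 | (138 − 104), so the pair is consistent; merging gives k ≡ 21796 (mod 25636), where 25636 = lcm(116, 442).
The solution is unique modulo lcm(116, 442) = 25636.

21796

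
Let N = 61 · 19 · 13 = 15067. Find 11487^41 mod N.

710

Mod 61: 11487 ≡ 19; 19^41 ≡ 39 (mod 61).
Mod 19: 11487 ≡ 11; by Fermat, exponent reduces to 41 mod 18 = 5; 11^5 ≡ 7 (mod 19).
Mod 13: 11487 ≡ 8; by Fermat, exponent reduces to 41 mod 12 = 5; 8^5 ≡ 8 (mod 13).
Combine by CRT: x ≡ 39 (mod 61), x ≡ 7 (mod 19), x ≡ 8 (mod 13) ⇒ x ≡ 710 (mod 15067).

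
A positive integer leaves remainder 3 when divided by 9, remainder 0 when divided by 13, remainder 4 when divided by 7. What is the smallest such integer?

39

The moduli are pairwise coprime; M = 9·13·7 = 819.
M/9 = 91; 91 ≡ 1 (mod 9), inverse 1.
M/13 = 63; 63 ≡ 11 (mod 13); 11·6 ≡ 1, so inverse 6.
M/7 = 117; 117 ≡ 5 (mod 7); 5·3 ≡ 1, so inverse 3.
N ≡ 3·91·1 + 0·63·6 + 4·117·3 = 1677.
1677 mod 819 = 39.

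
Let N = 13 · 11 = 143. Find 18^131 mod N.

73

Mod 13: 18 ≡ 5; by Fermat, exponent reduces to 131 mod 12 = 11; 5^11 ≡ 8 (mod 13).
Mod 11: 18 ≡ 7; by Fermat, exponent reduces to 131 mod 10 = 1; 7^1 ≡ 7 (mod 11).
Combine by CRT: x ≡ 8 (mod 13), x ≡ 7 (mod 11) ⇒ x ≡ 73 (mod 143).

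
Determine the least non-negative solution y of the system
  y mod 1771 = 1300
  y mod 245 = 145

19010

gcd(1771, 245) = 7 and 7 | (145 − 1300), so the pair is consistent; merging gives y ≡ 19010 (mod 61985), where 61985 = lcm(1771, 245).
The solution is unique modulo lcm(1771, 245) = 61985.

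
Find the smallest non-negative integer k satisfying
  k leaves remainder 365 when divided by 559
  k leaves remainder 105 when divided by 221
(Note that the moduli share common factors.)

gcd(559, 221) = 13 and 13 | (105 − 365), so the pair is consistent; merging gives k ≡ 6514 (mod 9503), where 9503 = lcm(559, 221).
The solution is unique modulo lcm(559, 221) = 9503.

6514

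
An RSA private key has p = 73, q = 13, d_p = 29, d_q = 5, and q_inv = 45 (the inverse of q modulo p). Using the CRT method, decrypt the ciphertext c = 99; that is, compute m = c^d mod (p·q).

m₁ = c^(d_p) mod p: c ≡ 26 (mod 73), and 26^29 mod 73 = 44.
m₂ = c^(d_q) mod q: c ≡ 8 (mod 13), and 8^5 mod 13 = 8.
h = q_inv·(m₁ − m₂) mod p = 45·(44 − 8) mod 73 = 14.
m = m₂ + h·q = 8 + 14·13 = 190.

190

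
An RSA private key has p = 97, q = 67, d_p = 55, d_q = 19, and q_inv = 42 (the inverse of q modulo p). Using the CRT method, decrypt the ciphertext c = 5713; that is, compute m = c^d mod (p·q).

m₁ = c^(d_p) mod p: c ≡ 87 (mod 97), and 87^55 mod 97 = 76.
m₂ = c^(d_q) mod q: c ≡ 18 (mod 67), and 18^19 mod 67 = 57.
h = q_inv·(m₁ − m₂) mod p = 42·(76 − 57) mod 97 = 22.
m = m₂ + h·q = 57 + 22·67 = 1531.

1531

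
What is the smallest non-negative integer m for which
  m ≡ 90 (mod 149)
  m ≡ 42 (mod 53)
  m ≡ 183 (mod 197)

The moduli are pairwise coprime; N = 149·53·197 = 1555709.
N/149 = 10441; 10441 ≡ 11 (mod 149); 11·122 ≡ 1, so inverse 122.
N/53 = 29353; 29353 ≡ 44 (mod 53); 44·47 ≡ 1, so inverse 47.
N/197 = 7897; 7897 ≡ 17 (mod 197); 17·58 ≡ 1, so inverse 58.
m ≡ 90·10441·122 + 42·29353·47 + 183·7897·58 = 256403760.
256403760 mod 1555709 = 1267484.

1267484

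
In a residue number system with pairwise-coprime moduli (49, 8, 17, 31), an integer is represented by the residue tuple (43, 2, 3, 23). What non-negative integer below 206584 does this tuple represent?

183450

From x ≡ 43 (mod 49) write x = 43 + 49t. Substituting into x ≡ 2 (mod 8) gives 49t ≡ 7 (mod 8), and since 1⁻¹ ≡ 1 (mod 8), t ≡ 7. Hence x ≡ 43 + 49·7 = 386 (mod 392).
From x ≡ 386 (mod 392) write x = 386 + 392t. Substituting into x ≡ 3 (mod 17) gives 392t ≡ 8 (mod 17), and since 1⁻¹ ≡ 1 (mod 17), t ≡ 8. Hence x ≡ 386 + 392·8 = 3522 (mod 6664).
From x ≡ 3522 (mod 6664) write x = 3522 + 6664t. Substituting into x ≡ 23 (mod 31) gives 6664t ≡ 4 (mod 31), and since 30⁻¹ ≡ 30 (mod 31), t ≡ 27. Hence x ≡ 3522 + 6664·27 = 183450 (mod 206584).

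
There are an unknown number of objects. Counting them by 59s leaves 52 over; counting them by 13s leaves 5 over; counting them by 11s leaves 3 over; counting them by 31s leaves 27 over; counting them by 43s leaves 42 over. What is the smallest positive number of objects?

From N ≡ 52 (mod 59) write N = 52 + 59t. Substituting into N ≡ 5 (mod 13) gives 59t ≡ 5 (mod 13), and since 7⁻¹ ≡ 2 (mod 13), t ≡ 10. Hence N ≡ 52 + 59·10 = 642 (mod 767).
From N ≡ 642 (mod 767) write N = 642 + 767t. Substituting into N ≡ 3 (mod 11) gives 767t ≡ 10 (mod 11), and since 8⁻¹ ≡ 7 (mod 11), t ≡ 4. Hence N ≡ 642 + 767·4 = 3710 (mod 8437).
From N ≡ 3710 (mod 8437) write N = 3710 + 8437t. Substituting into N ≡ 27 (mod 31) gives 8437t ≡ 6 (mod 31), and since 5⁻¹ ≡ 25 (mod 31), t ≡ 26. Hence N ≡ 3710 + 8437·26 = 223072 (mod 261547).
From N ≡ 223072 (mod 261547) write N = 223072 + 261547t. Substituting into N ≡ 42 (mod 43) gives 261547t ≡ 11 (mod 43), and since 21⁻¹ ≡ 41 (mod 43), t ≡ 21. Hence N ≡ 223072 + 261547·21 = 5715559 (mod 11246521).

5715559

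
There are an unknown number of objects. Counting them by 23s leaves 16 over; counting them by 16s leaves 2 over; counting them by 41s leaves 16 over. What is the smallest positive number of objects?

From N ≡ 16 (mod 23) write N = 16 + 23t. Substituting into N ≡ 2 (mod 16) gives 23t ≡ 2 (mod 16), and since 7⁻¹ ≡ 7 (mod 16), t ≡ 14. Hence N ≡ 16 + 23·14 = 338 (mod 368).
From N ≡ 338 (mod 368) write N = 338 + 368t. Substituting into N ≡ 16 (mod 41) gives 368t ≡ 6 (mod 41), and since 40⁻¹ ≡ 40 (mod 41), t ≡ 35. Hence N ≡ 338 + 368·35 = 13218 (mod 15088).

13218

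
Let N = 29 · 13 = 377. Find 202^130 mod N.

Mod 29: 202 ≡ 28; by Fermat, exponent reduces to 130 mod 28 = 18; 28^18 ≡ 1 (mod 29).
Mod 13: 202 ≡ 7; by Fermat, exponent reduces to 130 mod 12 = 10; 7^10 ≡ 4 (mod 13).
Combine by CRT: x ≡ 1 (mod 29), x ≡ 4 (mod 13) ⇒ x ≡ 30 (mod 377).

30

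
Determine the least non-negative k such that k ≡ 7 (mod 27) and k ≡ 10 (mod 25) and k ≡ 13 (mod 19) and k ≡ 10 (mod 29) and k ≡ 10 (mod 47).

10938085

Combine the congruences pairwise.
From k ≡ 7 (mod 27) write k = 7 + 27t. Substituting into k ≡ 10 (mod 25) gives 27t ≡ 3 (mod 25), and since 2⁻¹ ≡ 13 (mod 25), t ≡ 14. Hence k ≡ 7 + 27·14 = 385 (mod 675).
From k ≡ 385 (mod 675) write k = 385 + 675t. Substituting into k ≡ 13 (mod 19) gives 675t ≡ 8 (mod 19), and since 10⁻¹ ≡ 2 (mod 19), t ≡ 16. Hence k ≡ 385 + 675·16 = 11185 (mod 12825).
From k ≡ 11185 (mod 12825) write k = 11185 + 12825t. Substituting into k ≡ 10 (mod 29) gives 12825t ≡ 19 (mod 29), and since 7⁻¹ ≡ 25 (mod 29), t ≡ 11. Hence k ≡ 11185 + 12825·11 = 152260 (mod 371925).
From k ≡ 152260 (mod 371925) write k = 152260 + 371925t. Substituting into k ≡ 10 (mod 47) gives 371925t ≡ 30 (mod 47), and since 14⁻¹ ≡ 37 (mod 47), t ≡ 29. Hence k ≡ 152260 + 371925·29 = 10938085 (mod 17480475).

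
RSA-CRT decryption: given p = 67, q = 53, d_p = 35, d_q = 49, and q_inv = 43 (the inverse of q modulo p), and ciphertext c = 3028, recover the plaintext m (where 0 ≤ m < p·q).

m₁ = c^(d_p) mod p: c ≡ 13 (mod 67), and 13^35 mod 67 = 32.
m₂ = c^(d_q) mod q: c ≡ 7 (mod 53), and 7^49 mod 53 = 17.
h = q_inv·(m₁ − m₂) mod p = 43·(32 − 17) mod 67 = 42.
m = m₂ + h·q = 17 + 42·53 = 2243.

2243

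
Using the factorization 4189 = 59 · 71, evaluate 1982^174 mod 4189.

Mod 59: 1982 ≡ 35; since 58 | 174, by Fermat 35^174 ≡ 1 (mod 59).
Mod 71: 1982 ≡ 65; by Fermat, exponent reduces to 174 mod 70 = 34; 65^34 ≡ 12 (mod 71).
Combine by CRT: x ≡ 1 (mod 59), x ≡ 12 (mod 71) ⇒ x ≡ 296 (mod 4189).

296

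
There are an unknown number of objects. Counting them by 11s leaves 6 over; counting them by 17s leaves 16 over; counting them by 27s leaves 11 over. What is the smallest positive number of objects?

From N ≡ 6 (mod 11) write N = 6 + 11t. Substituting into N ≡ 16 (mod 17) gives 11t ≡ 10 (mod 17), and since 11⁻¹ ≡ 14 (mod 17), t ≡ 4. Hence N ≡ 6 + 11·4 = 50 (mod 187).
From N ≡ 50 (mod 187) write N = 50 + 187t. Substituting into N ≡ 11 (mod 27) gives 187t ≡ 15 (mod 27), and since 25⁻¹ ≡ 13 (mod 27), t ≡ 6. Hence N ≡ 50 + 187·6 = 1172 (mod 5049).

1172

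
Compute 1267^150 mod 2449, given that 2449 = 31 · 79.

Mod 31: 1267 ≡ 27; since 30 | 150, by Fermat 27^150 ≡ 1 (mod 31).
Mod 79: 1267 ≡ 3; by Fermat, exponent reduces to 150 mod 78 = 72; 3^72 ≡ 22 (mod 79).
Combine by CRT: x ≡ 1 (mod 31), x ≡ 22 (mod 79) ⇒ x ≡ 1365 (mod 2449).

1365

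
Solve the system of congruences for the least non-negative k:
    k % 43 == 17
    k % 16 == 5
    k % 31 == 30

3285

The moduli are pairwise coprime; N = 43·16·31 = 21328.
N/43 = 496; 496 ≡ 23 (mod 43); 23·15 ≡ 1, so inverse 15.
N/16 = 1333; 1333 ≡ 5 (mod 16); 5·13 ≡ 1, so inverse 13.
N/31 = 688; 688 ≡ 6 (mod 31); 6·26 ≡ 1, so inverse 26.
k ≡ 17·496·15 + 5·1333·13 + 30·688·26 = 749765.
749765 mod 21328 = 3285.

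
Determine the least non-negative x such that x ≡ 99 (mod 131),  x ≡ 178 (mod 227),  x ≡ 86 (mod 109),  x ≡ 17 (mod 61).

The moduli are pairwise coprime; N = 131·227·109·61 = 197721313.
N/131 = 1509323; 1509323 ≡ 72 (mod 131); 72·111 ≡ 1, so inverse 111.
N/227 = 871019; 871019 ≡ 20 (mod 227); 20·193 ≡ 1, so inverse 193.
N/109 = 1813957; 1813957 ≡ 88 (mod 109); 88·83 ≡ 1, so inverse 83.
N/61 = 3241333; 3241333 ≡ 37 (mod 61); 37·33 ≡ 1, so inverse 33.
x ≡ 99·1509323·111 + 178·871019·193 + 86·1813957·83 + 17·3241333·33 = 61275350052.
61275350052 mod 197721313 = 179464335.

179464335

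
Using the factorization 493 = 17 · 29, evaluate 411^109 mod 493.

216

Mod 17: 411 ≡ 3; by Fermat, exponent reduces to 109 mod 16 = 13; 3^13 ≡ 12 (mod 17).
Mod 29: 411 ≡ 5; by Fermat, exponent reduces to 109 mod 28 = 25; 5^25 ≡ 13 (mod 29).
Combine by CRT: x ≡ 12 (mod 17), x ≡ 13 (mod 29) ⇒ x ≡ 216 (mod 493).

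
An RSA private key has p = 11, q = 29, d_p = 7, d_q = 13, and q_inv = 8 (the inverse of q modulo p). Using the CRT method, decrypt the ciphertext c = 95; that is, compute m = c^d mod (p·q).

105

m₁ = c^(d_p) mod p: c ≡ 7 (mod 11), and 7^7 mod 11 = 6.
m₂ = c^(d_q) mod q: c ≡ 8 (mod 29), and 8^13 mod 29 = 18.
h = q_inv·(m₁ − m₂) mod p = 8·(6 − 18) mod 11 = 3.
m = m₂ + h·q = 18 + 3·29 = 105.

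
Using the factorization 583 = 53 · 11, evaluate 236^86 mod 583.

16

Mod 53: 236 ≡ 24; by Fermat, exponent reduces to 86 mod 52 = 34; 24^34 ≡ 16 (mod 53).
Mod 11: 236 ≡ 5; by Fermat, exponent reduces to 86 mod 10 = 6; 5^6 ≡ 5 (mod 11).
Combine by CRT: x ≡ 16 (mod 53), x ≡ 5 (mod 11) ⇒ x ≡ 16 (mod 583).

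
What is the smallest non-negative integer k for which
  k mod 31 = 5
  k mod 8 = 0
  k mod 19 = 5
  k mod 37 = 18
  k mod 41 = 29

The moduli are pairwise coprime; N = 31·8·19·37·41 = 7148104.
N/31 = 230584; 230584 ≡ 6 (mod 31); 6·26 ≡ 1, so inverse 26.
N/8 = 893513; 893513 ≡ 1 (mod 8), inverse 1.
N/19 = 376216; 376216 ≡ 16 (mod 19); 16·6 ≡ 1, so inverse 6.
N/37 = 193192; 193192 ≡ 15 (mod 37); 15·5 ≡ 1, so inverse 5.
N/41 = 174344; 174344 ≡ 12 (mod 41); 12·24 ≡ 1, so inverse 24.
k ≡ 5·230584·26 + 0·893513·1 + 5·376216·6 + 18·193192·5 + 29·174344·24 = 179993104.
179993104 mod 7148104 = 1290504.

1290504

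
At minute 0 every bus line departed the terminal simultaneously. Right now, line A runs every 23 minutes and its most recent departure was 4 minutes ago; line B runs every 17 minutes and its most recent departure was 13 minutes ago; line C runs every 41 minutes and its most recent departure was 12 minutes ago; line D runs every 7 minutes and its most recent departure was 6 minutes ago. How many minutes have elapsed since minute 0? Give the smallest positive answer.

From t ≡ 4 (mod 23) write t = 4 + 23s. Substituting into t ≡ 13 (mod 17) gives 23s ≡ 9 (mod 17), and since 6⁻¹ ≡ 3 (mod 17), s ≡ 10. Hence t ≡ 4 + 23·10 = 234 (mod 391).
From t ≡ 234 (mod 391) write t = 234 + 391s. Substituting into t ≡ 12 (mod 41) gives 391s ≡ 24 (mod 41), and since 22⁻¹ ≡ 28 (mod 41), s ≡ 16. Hence t ≡ 234 + 391·16 = 6490 (mod 16031).
From t ≡ 6490 (mod 16031) write t = 6490 + 16031s. Substituting into t ≡ 6 (mod 7) gives 16031s ≡ 5 (mod 7), and since 1⁻¹ ≡ 1 (mod 7), s ≡ 5. Hence t ≡ 6490 + 16031·5 = 86645 (mod 112217).

86645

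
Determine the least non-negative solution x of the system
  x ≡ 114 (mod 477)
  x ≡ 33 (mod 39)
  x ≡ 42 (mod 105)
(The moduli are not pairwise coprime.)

126042

gcd(477, 39) = 3 and 3 | (33 − 114), so the pair is consistent; merging gives x ≡ 2022 (mod 6201), where 6201 = lcm(477, 39).
gcd(6201, 105) = 3 and 3 | (42 − 2022), so the pair is consistent; merging gives x ≡ 126042 (mod 217035), where 217035 = lcm(6201, 105).
The solution is unique modulo lcm(477, 39, 105) = 217035.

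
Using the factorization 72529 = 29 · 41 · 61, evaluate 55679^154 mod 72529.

Mod 29: 55679 ≡ 28; by Fermat, exponent reduces to 154 mod 28 = 14; 28^14 ≡ 1 (mod 29).
Mod 41: 55679 ≡ 1; by Fermat, exponent reduces to 154 mod 40 = 34; 1^34 ≡ 1 (mod 41).
Mod 61: 55679 ≡ 47; by Fermat, exponent reduces to 154 mod 60 = 34; 47^34 ≡ 47 (mod 61).
Combine by CRT: x ≡ 1 (mod 29), x ≡ 1 (mod 41), x ≡ 47 (mod 61) ⇒ x ≡ 35671 (mod 72529).

35671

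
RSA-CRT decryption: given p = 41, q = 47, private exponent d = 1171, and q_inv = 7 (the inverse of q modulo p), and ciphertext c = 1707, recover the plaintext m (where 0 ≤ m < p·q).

d_p = d mod (p−1) = 1171 mod 40 = 11; d_q = d mod (q−1) = 21.
m₁ = c^(d_p) mod p: c ≡ 26 (mod 41), and 26^11 mod 41 = 12.
m₂ = c^(d_q) mod q: c ≡ 15 (mod 47), and 15^21 mod 47 = 33.
h = q_inv·(m₁ − m₂) mod p = 7·(12 − 33) mod 41 = 17.
m = m₂ + h·q = 33 + 17·47 = 832.

832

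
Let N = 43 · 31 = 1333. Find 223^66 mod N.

Mod 43: 223 ≡ 8; by Fermat, exponent reduces to 66 mod 42 = 24; 8^24 ≡ 4 (mod 43).
Mod 31: 223 ≡ 6; by Fermat, exponent reduces to 66 mod 30 = 6; 6^6 ≡ 1 (mod 31).
Combine by CRT: x ≡ 4 (mod 43), x ≡ 1 (mod 31) ⇒ x ≡ 993 (mod 1333).

993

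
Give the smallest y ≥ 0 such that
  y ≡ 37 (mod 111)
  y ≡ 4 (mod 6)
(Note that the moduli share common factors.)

148

gcd(111, 6) = 3 and 3 | (4 − 37), so the pair is consistent; merging gives y ≡ 148 (mod 222), where 222 = lcm(111, 6).
The solution is unique modulo lcm(111, 6) = 222.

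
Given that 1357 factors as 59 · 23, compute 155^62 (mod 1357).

26

Mod 59: 155 ≡ 37; by Fermat, exponent reduces to 62 mod 58 = 4; 37^4 ≡ 26 (mod 59).
Mod 23: 155 ≡ 17; by Fermat, exponent reduces to 62 mod 22 = 18; 17^18 ≡ 3 (mod 23).
Combine by CRT: x ≡ 26 (mod 59), x ≡ 3 (mod 23) ⇒ x ≡ 26 (mod 1357).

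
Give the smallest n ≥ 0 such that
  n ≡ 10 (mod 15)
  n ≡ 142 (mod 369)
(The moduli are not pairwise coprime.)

Combine the congruences pairwise.
gcd(15, 369) = 3 and 3 | (142 − 10), so the pair is consistent; merging gives n ≡ 880 (mod 1845), where 1845 = lcm(15, 369).
The solution is unique modulo lcm(15, 369) = 1845.

880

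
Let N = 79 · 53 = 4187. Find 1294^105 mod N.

Mod 79: 1294 ≡ 30; by Fermat, exponent reduces to 105 mod 78 = 27; 30^27 ≡ 58 (mod 79).
Mod 53: 1294 ≡ 22; by Fermat, exponent reduces to 105 mod 52 = 1; 22^1 ≡ 22 (mod 53).
Combine by CRT: x ≡ 58 (mod 79), x ≡ 22 (mod 53) ⇒ x ≡ 1559 (mod 4187).

1559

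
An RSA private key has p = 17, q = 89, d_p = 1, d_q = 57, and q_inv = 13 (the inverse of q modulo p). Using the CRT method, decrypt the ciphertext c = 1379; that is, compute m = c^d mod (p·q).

m₁ = c^(d_p) mod p: c ≡ 2 (mod 17), and 2^1 mod 17 = 2.
m₂ = c^(d_q) mod q: c ≡ 44 (mod 89), and 44^57 mod 89 = 22.
h = q_inv·(m₁ − m₂) mod p = 13·(2 − 22) mod 17 = 12.
m = m₂ + h·q = 22 + 12·89 = 1090.

1090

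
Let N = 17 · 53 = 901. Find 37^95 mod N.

Mod 17: 37 ≡ 3; by Fermat, exponent reduces to 95 mod 16 = 15; 3^15 ≡ 6 (mod 17).
Mod 53: 37 ≡ 37; by Fermat, exponent reduces to 95 mod 52 = 43; 37^43 ≡ 25 (mod 53).
Combine by CRT: x ≡ 6 (mod 17), x ≡ 25 (mod 53) ⇒ x ≡ 873 (mod 901).

873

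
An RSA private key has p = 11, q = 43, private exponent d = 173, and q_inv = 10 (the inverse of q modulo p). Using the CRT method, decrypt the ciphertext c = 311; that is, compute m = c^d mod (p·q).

d_p = d mod (p−1) = 173 mod 10 = 3; d_q = d mod (q−1) = 5.
m₁ = c^(d_p) mod p: c ≡ 3 (mod 11), and 3^3 mod 11 = 5.
m₂ = c^(d_q) mod q: c ≡ 10 (mod 43), and 10^5 mod 43 = 25.
h = q_inv·(m₁ − m₂) mod p = 10·(5 − 25) mod 11 = 9.
m = m₂ + h·q = 25 + 9·43 = 412.

412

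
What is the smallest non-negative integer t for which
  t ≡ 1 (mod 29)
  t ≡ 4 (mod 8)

From t ≡ 1 (mod 29) write t = 1 + 29s. Substituting into t ≡ 4 (mod 8) gives 29s ≡ 3 (mod 8), and since 5⁻¹ ≡ 5 (mod 8), s ≡ 7. Hence t ≡ 1 + 29·7 = 204 (mod 232).

204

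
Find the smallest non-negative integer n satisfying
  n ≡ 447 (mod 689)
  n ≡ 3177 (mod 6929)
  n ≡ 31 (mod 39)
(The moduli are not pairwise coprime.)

619858

gcd(689, 6929) = 13 and 13 | (3177 − 447), so the pair is consistent; merging gives n ≡ 252621 (mod 367237), where 367237 = lcm(689, 6929).
gcd(367237, 39) = 13 and 13 | (31 − 252621), so the pair is consistent; merging gives n ≡ 619858 (mod 1101711), where 1101711 = lcm(367237, 39).
The solution is unique modulo lcm(689, 6929, 39) = 1101711.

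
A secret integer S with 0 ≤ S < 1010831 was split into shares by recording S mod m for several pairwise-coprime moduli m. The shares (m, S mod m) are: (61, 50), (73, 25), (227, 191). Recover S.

The moduli are pairwise coprime; N = 61·73·227 = 1010831.
N/61 = 16571; 16571 ≡ 40 (mod 61); 40·29 ≡ 1, so inverse 29.
N/73 = 13847; 13847 ≡ 50 (mod 73); 50·19 ≡ 1, so inverse 19.
N/227 = 4453; 4453 ≡ 140 (mod 227); 140·60 ≡ 1, so inverse 60.
S ≡ 50·16571·29 + 25·13847·19 + 191·4453·60 = 81636655.
81636655 mod 1010831 = 770175.

770175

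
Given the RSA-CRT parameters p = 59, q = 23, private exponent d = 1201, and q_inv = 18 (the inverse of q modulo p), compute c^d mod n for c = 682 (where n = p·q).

d_p = d mod (p−1) = 1201 mod 58 = 41; d_q = d mod (q−1) = 13.
m₁ = c^(d_p) mod p: c ≡ 33 (mod 59), and 33^41 mod 59 = 2.
m₂ = c^(d_q) mod q: c ≡ 15 (mod 23), and 15^13 mod 23 = 5.
h = q_inv·(m₁ − m₂) mod p = 18·(2 − 5) mod 59 = 5.
m = m₂ + h·q = 5 + 5·23 = 120.

120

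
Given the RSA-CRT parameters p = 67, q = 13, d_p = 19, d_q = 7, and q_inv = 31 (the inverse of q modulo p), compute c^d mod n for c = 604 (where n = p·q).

202

m₁ = c^(d_p) mod p: c ≡ 1 (mod 67), and 1^19 mod 67 = 1.
m₂ = c^(d_q) mod q: c ≡ 6 (mod 13), and 6^7 mod 13 = 7.
h = q_inv·(m₁ − m₂) mod p = 31·(1 − 7) mod 67 = 15.
m = m₂ + h·q = 7 + 15·13 = 202.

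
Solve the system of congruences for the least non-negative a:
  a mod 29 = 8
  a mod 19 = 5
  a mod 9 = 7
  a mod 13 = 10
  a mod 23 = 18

The moduli are pairwise coprime; N = 29·19·9·13·23 = 1482741.
N/29 = 51129; 51129 ≡ 2 (mod 29); 2·15 ≡ 1, so inverse 15.
N/19 = 78039; 78039 ≡ 6 (mod 19); 6·16 ≡ 1, so inverse 16.
N/9 = 164749; 164749 ≡ 4 (mod 9); 4·7 ≡ 1, so inverse 7.
N/13 = 114057; 114057 ≡ 8 (mod 13); 8·5 ≡ 1, so inverse 5.
N/23 = 64467; 64467 ≡ 21 (mod 23); 21·11 ≡ 1, so inverse 11.
a ≡ 8·51129·15 + 5·78039·16 + 7·164749·7 + 10·114057·5 + 18·64467·11 = 38918617.
38918617 mod 1482741 = 367351.

367351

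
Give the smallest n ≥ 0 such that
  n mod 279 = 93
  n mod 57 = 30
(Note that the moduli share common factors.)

372

gcd(279, 57) = 3 and 3 | (30 − 93), so the pair is consistent; merging gives n ≡ 372 (mod 5301), where 5301 = lcm(279, 57).
The solution is unique modulo lcm(279, 57) = 5301.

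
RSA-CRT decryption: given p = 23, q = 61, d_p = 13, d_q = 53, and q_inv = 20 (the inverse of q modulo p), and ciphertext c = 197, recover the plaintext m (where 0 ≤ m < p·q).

m₁ = c^(d_p) mod p: c ≡ 13 (mod 23), and 13^13 mod 23 = 8.
m₂ = c^(d_q) mod q: c ≡ 14 (mod 61), and 14^53 mod 61 = 48.
h = q_inv·(m₁ − m₂) mod p = 20·(8 − 48) mod 23 = 5.
m = m₂ + h·q = 48 + 5·61 = 353.

353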